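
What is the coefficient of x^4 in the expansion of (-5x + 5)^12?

120849609375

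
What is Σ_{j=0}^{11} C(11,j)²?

By Vandermonde's identity, Σ C(11,j)² = C(22,11) = 705432.

705432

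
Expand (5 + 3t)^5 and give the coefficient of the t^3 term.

6750

The general term is C(5,j)·(5)^j·(3t)^(5-j); the t^3 term has j = 2.
C(5,2) = 10.
Coefficient = C(5,2) · 5^2 · 3^3 = 10 · 25 · 27 = 6750.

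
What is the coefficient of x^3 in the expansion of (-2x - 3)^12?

34642080

The general term is C(12,j)·(-2x)^j·(-3)^(12-j); the x^3 term has j = 3.
C(12,3) = 220.
Coefficient = C(12,3) · (-2)^3 · (-3)^9 = 220 · (-8) · (-19683) = 34642080.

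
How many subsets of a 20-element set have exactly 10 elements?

184756

Choose the 10 positions: C(20,10) = 184756.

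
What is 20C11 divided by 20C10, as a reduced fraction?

10/11

C(n,k+1)/C(n,k) = (n−k)/(k+1) = (20−10)/(10+1) = 10/11.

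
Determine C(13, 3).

C(13,3) = (13·12·11) / 3! = 1716 / 6 = 286.

286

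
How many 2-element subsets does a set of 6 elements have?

C(6,2) = (6·5) / 2! = 30 / 2 = 15.

15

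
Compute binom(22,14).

319770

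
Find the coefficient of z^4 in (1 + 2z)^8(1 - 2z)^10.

Coefficient of z^4 = Σ_{j} C(8,j)·2^j·C(10,4-j)·(-2)^(4-j) for j from 0 to 4.
= 3360 + (-15360) + 20160 + (-8960) + 1120 = 320.

320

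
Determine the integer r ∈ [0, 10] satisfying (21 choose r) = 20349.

5

C(21,r) increases on 0 ≤ r ≤ 10. C(21,4) = 5985 and C(21,5) = 20349, so r = 5.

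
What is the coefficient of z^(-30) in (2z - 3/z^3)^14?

-515852064

General term: C(14,j)·(2z)^j·(-3/z^3)^(14-j), with z-exponent 1j − 3(14−j) = 4j − 42.
Set 4j − 42 = -30: j = 3.
C(14,3) = 364; 2^3 = 8; (-3)^11 = -177147.
Coefficient = 364 · 8 · (-177147) = -515852064.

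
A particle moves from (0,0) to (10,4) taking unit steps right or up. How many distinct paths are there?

Each path is a sequence of 14 steps with 10 rights: C(14,10) = 1001.

1001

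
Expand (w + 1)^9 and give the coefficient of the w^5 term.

The general term is C(9,j)·(w)^j·(1)^(9-j); the w^5 term has j = 5.
C(9,5) = 126.
Coefficient = C(9,5) = 126.

126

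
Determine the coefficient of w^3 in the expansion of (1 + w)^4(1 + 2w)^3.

96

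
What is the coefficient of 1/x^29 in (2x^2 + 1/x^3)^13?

312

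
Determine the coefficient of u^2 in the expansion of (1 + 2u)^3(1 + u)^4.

42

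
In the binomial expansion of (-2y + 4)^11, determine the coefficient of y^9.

The general term is C(11,j)·(-2y)^j·(4)^(11-j); the y^9 term has j = 9.
C(11,9) = 55.
Coefficient = C(11,9) · (-2)^9 · 4^2 = 55 · (-512) · 16 = -450560.

-450560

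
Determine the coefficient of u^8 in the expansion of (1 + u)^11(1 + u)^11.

319770

(1 + u)^11(1 + u)^11 = (1 + u)^22, so the coefficient of u^8 is C(22,8)·1^8 = 319770·1 = 319770.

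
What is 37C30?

C(37,30) = C(37,7) by symmetry.
C(37,7) = (37·36·35·34·33·32·31) / 7! = 51889178880 / 5040 = 10295472.

10295472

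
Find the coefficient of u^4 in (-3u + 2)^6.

4860

The general term is C(6,j)·(-3u)^j·(2)^(6-j); the u^4 term has j = 4.
C(6,4) = 15.
Coefficient = C(6,4) · (-3)^4 · 2^2 = 15 · 81 · 4 = 4860.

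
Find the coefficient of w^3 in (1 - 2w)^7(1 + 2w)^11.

-192

Coefficient of w^3 = Σ_{j} C(7,j)·(-2)^j·C(11,3-j)·2^(3-j) for j from 0 to 3.
= 1320 + (-3080) + 1848 + (-280) = -192.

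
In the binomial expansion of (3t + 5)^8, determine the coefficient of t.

1875000

The general term is C(8,j)·(3t)^j·(5)^(8-j); the t^1 term has j = 1.
C(8,1) = 8.
Coefficient = C(8,1) · 3^1 · 5^7 = 8 · 3 · 78125 = 1875000.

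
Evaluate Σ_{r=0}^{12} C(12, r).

4096

Setting x = 1 in (1+x)^12 gives Σ C(12,r) = 2^12 = 4096.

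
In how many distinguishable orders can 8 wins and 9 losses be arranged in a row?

24310

Choose positions for the wins: C(17,8) = 24310.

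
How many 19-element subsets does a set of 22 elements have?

C(22,19) = C(22,3) by symmetry.
C(22,3) = (22·21·20) / 3! = 9240 / 6 = 1540.

1540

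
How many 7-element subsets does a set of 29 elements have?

C(29,7) = (29·28·27·26·25·24·23) / 7! = 7866331200 / 5040 = 1560780.

1560780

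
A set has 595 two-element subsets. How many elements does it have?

35

n(n−1)/2 = 595 ⇒ n(n−1) = 1190. Since 35·34 = 1190, n = 35.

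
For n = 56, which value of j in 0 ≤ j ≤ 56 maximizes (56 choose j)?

28

C(56,j) is maximized at j = 56/2 = 28.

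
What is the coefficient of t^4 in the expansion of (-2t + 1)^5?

80

The general term is C(5,j)·(-2t)^j·(1)^(5-j); the t^4 term has j = 4.
C(5,4) = 5.
Coefficient = C(5,4) · (-2)^4 = 5 · 16 = 80.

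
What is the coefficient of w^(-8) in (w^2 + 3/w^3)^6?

1215

General term: C(6,j)·(w^2)^j·(3/w^3)^(6-j), with w-exponent 2j − 3(6−j) = 5j − 18.
Set 5j − 18 = -8: j = 2.
C(6,2) = 15; 1^2 = 1; 3^4 = 81.
Coefficient = 15 · 1 · 81 = 1215.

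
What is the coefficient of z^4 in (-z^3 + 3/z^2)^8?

5670

General term: C(8,j)·(-z^3)^j·(3/z^2)^(8-j), with z-exponent 3j − 2(8−j) = 5j − 16.
Set 5j − 16 = 4: j = 4.
C(8,4) = 70; (-1)^4 = 1; 3^4 = 81.
Coefficient = 70 · 1 · 81 = 5670.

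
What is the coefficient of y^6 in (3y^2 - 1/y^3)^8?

20412

General term: C(8,j)·(3y^2)^j·(-1/y^3)^(8-j), with y-exponent 2j − 3(8−j) = 5j − 24.
Set 5j − 24 = 6: j = 6.
C(8,6) = 28; 3^6 = 729; (-1)^2 = 1.
Coefficient = 28 · 729 · 1 = 20412.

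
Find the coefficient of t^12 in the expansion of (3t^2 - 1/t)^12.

3247695

General term: C(12,j)·(3t^2)^j·(-1/t)^(12-j), with t-exponent 2j − 1(12−j) = 3j − 12.
Set 3j − 12 = 12: j = 8.
C(12,8) = 495; 3^8 = 6561; (-1)^4 = 1.
Coefficient = 495 · 6561 · 1 = 3247695.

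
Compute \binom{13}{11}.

78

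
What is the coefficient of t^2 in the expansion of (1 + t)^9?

The general term is C(9,j)·(1)^j·(t)^(9-j); the t^2 term has j = 7.
C(9,7) = 36.
Coefficient = C(9,7) = 36.

36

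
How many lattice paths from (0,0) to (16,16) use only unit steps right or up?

Each path is a sequence of 32 steps with 16 rights: C(32,16) = 601080390.

601080390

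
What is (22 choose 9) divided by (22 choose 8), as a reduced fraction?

C(n,k+1)/C(n,k) = (n−k)/(k+1) = (22−8)/(8+1) = 14/9.

14/9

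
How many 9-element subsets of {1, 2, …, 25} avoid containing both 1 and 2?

All 9-subsets: C(25,9) = 2042975. Those containing both fixed elements: C(23,7) = 245157.
2042975 − 245157 = 1797818.

1797818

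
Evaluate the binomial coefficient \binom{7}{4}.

35

C(7,4) = C(7,3) by symmetry.
C(7,3) = (7·6·5) / 3! = 210 / 6 = 35.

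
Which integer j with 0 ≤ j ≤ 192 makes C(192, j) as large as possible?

96

C(192,j) is maximized at j = 192/2 = 96.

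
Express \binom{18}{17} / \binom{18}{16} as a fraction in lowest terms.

2/17

C(n,k+1)/C(n,k) = (n−k)/(k+1) = (18−16)/(16+1) = 2/17.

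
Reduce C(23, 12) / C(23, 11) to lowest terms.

1

C(n,k+1)/C(n,k) = (n−k)/(k+1) = (23−11)/(11+1) = 12/12 = 1.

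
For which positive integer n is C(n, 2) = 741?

39

n(n−1)/2 = 741 ⇒ n(n−1) = 1482. Since 39·38 = 1482, n = 39.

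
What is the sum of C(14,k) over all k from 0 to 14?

The entries of row 14 sum to 2^14 = 16384.

16384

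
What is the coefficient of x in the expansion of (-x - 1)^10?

The general term is C(10,j)·(-x)^j·(-1)^(10-j); the x^1 term has j = 1.
C(10,1) = 10.
Coefficient = C(10,1) · (-1)^1 · (-1)^9 = 10 · (-1) · (-1) = 10.

10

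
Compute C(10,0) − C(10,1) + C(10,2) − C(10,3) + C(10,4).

The partial alternating sum Σ_{k=0}^{4} (−1)^k C(10,k) = (−1)^4 C(9,4) = 126.

126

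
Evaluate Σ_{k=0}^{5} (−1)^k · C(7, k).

-6

The partial alternating sum Σ_{k=0}^{5} (−1)^k C(7,k) = (−1)^5 C(6,5) = -6.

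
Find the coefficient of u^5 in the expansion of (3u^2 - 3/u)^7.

General term: C(7,j)·(3u^2)^j·(-3/u)^(7-j), with u-exponent 2j − 1(7−j) = 3j − 7.
Set 3j − 7 = 5: j = 4.
C(7,4) = 35; 3^4 = 81; (-3)^3 = -27.
Coefficient = 35 · 81 · (-27) = -76545.

-76545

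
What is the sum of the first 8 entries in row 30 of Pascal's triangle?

1 + 30 + 435 + 4060 + 27405 + 142506 + 593775 + 2035800 = 2804012.

2804012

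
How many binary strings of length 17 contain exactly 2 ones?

136

Choose the 2 positions: C(17,2) = 136.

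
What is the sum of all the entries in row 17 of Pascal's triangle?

131072

Setting x = 1 in (1+x)^17 gives Σ C(17,r) = 2^17 = 131072.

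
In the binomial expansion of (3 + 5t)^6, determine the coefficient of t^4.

The general term is C(6,j)·(3)^j·(5t)^(6-j); the t^4 term has j = 2.
C(6,2) = 15.
Coefficient = C(6,2) · 3^2 · 5^4 = 15 · 9 · 625 = 84375.

84375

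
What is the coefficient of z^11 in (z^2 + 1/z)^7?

General term: C(7,j)·(z^2)^j·(1/z)^(7-j), with z-exponent 2j − 1(7−j) = 3j − 7.
Set 3j − 7 = 11: j = 6.
C(7,6) = 7; 1^6 = 1; 1^1 = 1.
Coefficient = 7 · 1 · 1 = 7.

7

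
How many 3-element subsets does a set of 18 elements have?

816

C(18,3) = (18·17·16) / 3! = 4896 / 6 = 816.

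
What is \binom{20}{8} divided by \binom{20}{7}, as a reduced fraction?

13/8

C(n,k+1)/C(n,k) = (n−k)/(k+1) = (20−7)/(7+1) = 13/8.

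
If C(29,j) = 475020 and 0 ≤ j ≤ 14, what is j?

6

C(29,j) increases on 0 ≤ j ≤ 14. C(29,5) = 118755 and C(29,6) = 475020, so j = 6.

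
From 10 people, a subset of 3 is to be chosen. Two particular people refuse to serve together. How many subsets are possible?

All 3-subsets: C(10,3) = 120. Those containing both fixed elements: C(8,1) = 8.
120 − 8 = 112.

112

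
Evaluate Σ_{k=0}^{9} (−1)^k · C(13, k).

The partial alternating sum Σ_{k=0}^{9} (−1)^k C(13,k) = (−1)^9 C(12,9) = -220.

-220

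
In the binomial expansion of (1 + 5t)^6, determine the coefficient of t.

The general term is C(6,j)·(1)^j·(5t)^(6-j); the t^1 term has j = 5.
C(6,5) = 6.
Coefficient = C(6,5) · 5^1 = 6 · 5 = 30.

30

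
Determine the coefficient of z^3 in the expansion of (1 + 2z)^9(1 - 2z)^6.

-136

Coefficient of z^3 = Σ_{j} C(9,j)·2^j·C(6,3-j)·(-2)^(3-j) for j from 0 to 3.
= (-160) + 1080 + (-1728) + 672 = -136.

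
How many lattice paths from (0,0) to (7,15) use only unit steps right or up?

170544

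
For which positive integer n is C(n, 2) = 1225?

50

n(n−1)/2 = 1225 ⇒ n(n−1) = 2450. Since 50·49 = 2450, n = 50.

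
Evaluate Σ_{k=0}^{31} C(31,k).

2147483648

Setting x = 1 in (1+x)^31 gives Σ C(31,k) = 2^31 = 2147483648.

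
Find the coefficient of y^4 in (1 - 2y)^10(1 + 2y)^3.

-400

Coefficient of y^4 = Σ_{j} C(10,j)·(-2)^j·C(3,4-j)·2^(4-j) for j from 1 to 4.
= (-160) + 2160 + (-5760) + 3360 = -400.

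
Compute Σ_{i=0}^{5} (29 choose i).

1 + 29 + 406 + 3654 + 23751 + 118755 = 146596.

146596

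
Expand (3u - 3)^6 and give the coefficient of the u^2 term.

10935

The general term is C(6,j)·(3u)^j·(-3)^(6-j); the u^2 term has j = 2.
C(6,2) = 15.
Coefficient = C(6,2) · 3^2 · (-3)^4 = 15 · 9 · 81 = 10935.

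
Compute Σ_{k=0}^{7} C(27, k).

1 + 27 + 351 + 2925 + 17550 + 80730 + 296010 + 888030 = 1285624.

1285624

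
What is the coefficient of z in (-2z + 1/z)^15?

General term: C(15,j)·(-2z)^j·(1/z)^(15-j), with z-exponent 1j − 1(15−j) = 2j − 15.
Set 2j − 15 = 1: j = 8.
C(15,8) = 6435; (-2)^8 = 256; 1^7 = 1.
Coefficient = 6435 · 256 · 1 = 1647360.

1647360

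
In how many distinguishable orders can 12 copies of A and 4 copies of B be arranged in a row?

1820

Choose positions for the A's: C(16,12) = 1820.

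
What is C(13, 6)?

C(13,6) = (13·12·11·10·9·8) / 6! = 1235520 / 720 = 1716.

1716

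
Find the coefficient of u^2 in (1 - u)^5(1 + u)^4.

Coefficient of u^2 = Σ_{j} C(5,j)·(-1)^j·C(4,2-j)·1^(2-j) for j from 0 to 2.
= 6 + (-20) + 10 = -4.

-4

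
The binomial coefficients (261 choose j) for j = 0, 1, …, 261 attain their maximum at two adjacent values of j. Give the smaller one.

130

For odd n = 261, C(261,j) peaks at j = (n−1)/2 and (n+1)/2; the smaller is 130.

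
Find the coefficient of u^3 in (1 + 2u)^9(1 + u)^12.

3808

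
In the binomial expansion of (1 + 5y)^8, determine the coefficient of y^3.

7000

The general term is C(8,j)·(1)^j·(5y)^(8-j); the y^3 term has j = 5.
C(8,5) = 56.
Coefficient = C(8,5) · 5^3 = 56 · 125 = 7000.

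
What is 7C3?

35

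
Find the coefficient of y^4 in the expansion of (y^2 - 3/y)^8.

General term: C(8,j)·(y^2)^j·(-3/y)^(8-j), with y-exponent 2j − 1(8−j) = 3j − 8.
Set 3j − 8 = 4: j = 4.
C(8,4) = 70; 1^4 = 1; (-3)^4 = 81.
Coefficient = 70 · 1 · 81 = 5670.

5670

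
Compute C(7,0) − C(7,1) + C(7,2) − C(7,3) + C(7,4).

The partial alternating sum Σ_{k=0}^{4} (−1)^k C(7,k) = (−1)^4 C(6,4) = 15.

15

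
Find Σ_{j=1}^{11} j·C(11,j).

Since j·C(11,j) = 11·C(10,j−1), the sum is 11·2^10 = 11·1024 = 11264.

11264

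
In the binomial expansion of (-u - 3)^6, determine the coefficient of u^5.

The general term is C(6,j)·(-u)^j·(-3)^(6-j); the u^5 term has j = 5.
C(6,5) = 6.
Coefficient = C(6,5) · (-1)^5 · (-3)^1 = 6 · (-1) · (-3) = 18.

18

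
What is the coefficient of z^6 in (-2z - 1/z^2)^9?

General term: C(9,j)·(-2z)^j·(-1/z^2)^(9-j), with z-exponent 1j − 2(9−j) = 3j − 18.
Set 3j − 18 = 6: j = 8.
C(9,8) = 9; (-2)^8 = 256; (-1)^1 = -1.
Coefficient = 9 · 256 · (-1) = -2304.

-2304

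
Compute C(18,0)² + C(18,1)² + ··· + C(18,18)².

9075135300

By Vandermonde's identity, Σ C(18,i)² = C(36,18) = 9075135300.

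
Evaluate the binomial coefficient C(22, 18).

7315

C(22,18) = C(22,4) by symmetry.
C(22,4) = (22·21·20·19) / 4! = 175560 / 24 = 7315.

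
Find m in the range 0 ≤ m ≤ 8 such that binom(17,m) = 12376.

6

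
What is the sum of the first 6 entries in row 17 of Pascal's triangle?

1 + 17 + 136 + 680 + 2380 + 6188 = 9402.

9402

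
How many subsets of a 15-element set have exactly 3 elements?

Choose the 3 positions: C(15,3) = 455.

455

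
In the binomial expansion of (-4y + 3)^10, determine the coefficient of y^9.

The general term is C(10,j)·(-4y)^j·(3)^(10-j); the y^9 term has j = 9.
C(10,9) = 10.
Coefficient = C(10,9) · (-4)^9 · 3^1 = 10 · (-262144) · 3 = -7864320.

-7864320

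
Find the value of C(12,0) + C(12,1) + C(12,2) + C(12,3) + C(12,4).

794

1 + 12 + 66 + 220 + 495 = 794.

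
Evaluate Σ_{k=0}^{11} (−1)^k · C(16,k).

-1365

The partial alternating sum Σ_{k=0}^{11} (−1)^k C(16,k) = (−1)^11 C(15,11) = -1365.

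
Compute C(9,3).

84

C(9,3) = (9·8·7) / 3! = 504 / 6 = 84.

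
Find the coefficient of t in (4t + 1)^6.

The general term is C(6,j)·(4t)^j·(1)^(6-j); the t^1 term has j = 1.
C(6,1) = 6.
Coefficient = C(6,1) · 4^1 = 6 · 4 = 24.

24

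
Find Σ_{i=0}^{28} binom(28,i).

268435456

The entries of row 28 sum to 2^28 = 268435456.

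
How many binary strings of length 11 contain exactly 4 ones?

330

Choose the 4 positions: C(11,4) = 330.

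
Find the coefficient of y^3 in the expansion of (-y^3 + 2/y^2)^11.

General term: C(11,j)·(-y^3)^j·(2/y^2)^(11-j), with y-exponent 3j − 2(11−j) = 5j − 22.
Set 5j − 22 = 3: j = 5.
C(11,5) = 462; (-1)^5 = -1; 2^6 = 64.
Coefficient = 462 · (-1) · 64 = -29568.

-29568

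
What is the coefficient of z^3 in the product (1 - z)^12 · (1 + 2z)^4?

Coefficient of z^3 = Σ_{j} C(12,j)·(-1)^j·C(4,3-j)·2^(3-j) for j from 0 to 3.
= 32 + (-288) + 528 + (-220) = 52.

52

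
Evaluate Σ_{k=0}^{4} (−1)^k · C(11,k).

The partial alternating sum Σ_{k=0}^{4} (−1)^k C(11,k) = (−1)^4 C(10,4) = 210.

210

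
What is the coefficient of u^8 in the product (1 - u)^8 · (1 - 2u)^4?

Coefficient of u^8 = Σ_{j} C(8,j)·(-1)^j·C(4,8-j)·(-2)^(8-j) for j from 4 to 8.
= 1120 + 1792 + 672 + 64 + 1 = 3649.

3649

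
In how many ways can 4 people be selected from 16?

1820

This is C(16,4) = 1820.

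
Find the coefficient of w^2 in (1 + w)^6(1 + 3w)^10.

Coefficient of w^2 = Σ_{j} C(6,j)·1^j·C(10,2-j)·3^(2-j) for j from 0 to 2.
= 405 + 180 + 15 = 600.

600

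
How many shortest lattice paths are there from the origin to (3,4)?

Each path is a sequence of 7 steps with 3 rights: C(7,3) = 35.

35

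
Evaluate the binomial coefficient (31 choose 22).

20160075

C(31,22) = C(31,9) by symmetry.
C(31,9) = (31·30·29·28·27·26·25·24·23) / 9! = 7315688016000 / 362880 = 20160075.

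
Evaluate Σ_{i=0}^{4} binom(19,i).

5036

1 + 19 + 171 + 969 + 3876 = 5036.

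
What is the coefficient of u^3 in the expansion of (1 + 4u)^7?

The general term is C(7,j)·(1)^j·(4u)^(7-j); the u^3 term has j = 4.
C(7,4) = 35.
Coefficient = C(7,4) · 4^3 = 35 · 64 = 2240.

2240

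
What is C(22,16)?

74613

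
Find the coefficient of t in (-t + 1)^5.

The general term is C(5,j)·(-t)^j·(1)^(5-j); the t^1 term has j = 1.
C(5,1) = 5.
Coefficient = C(5,1) · (-1)^1 = 5 · (-1) = -5.

-5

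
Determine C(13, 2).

C(13,2) = (13·12) / 2! = 156 / 2 = 78.

78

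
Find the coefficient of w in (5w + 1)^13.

The general term is C(13,j)·(5w)^j·(1)^(13-j); the w^1 term has j = 1.
C(13,1) = 13.
Coefficient = C(13,1) · 5^1 = 13 · 5 = 65.

65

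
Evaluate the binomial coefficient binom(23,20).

1771

C(23,20) = C(23,3) by symmetry.
C(23,3) = (23·22·21) / 3! = 10626 / 6 = 1771.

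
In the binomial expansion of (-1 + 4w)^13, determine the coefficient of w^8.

The general term is C(13,j)·(-1)^j·(4w)^(13-j); the w^8 term has j = 5.
C(13,5) = 1287.
Coefficient = C(13,5) · (-1)^5 · 4^8 = 1287 · (-1) · 65536 = -84344832.

-84344832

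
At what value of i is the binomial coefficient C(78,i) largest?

39

C(78,i) is maximized at i = 78/2 = 39.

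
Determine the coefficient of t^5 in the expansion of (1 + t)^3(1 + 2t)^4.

168

Coefficient of t^5 = Σ_{j} C(3,j)·1^j·C(4,5-j)·2^(5-j) for j from 1 to 3.
= 48 + 96 + 24 = 168.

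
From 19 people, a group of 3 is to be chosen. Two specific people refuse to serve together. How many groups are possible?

952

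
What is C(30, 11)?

C(30,11) = (30·29·28·27·26·25·24·23·22·21·20) / 11! = 2180547008640000 / 39916800 = 54627300.

54627300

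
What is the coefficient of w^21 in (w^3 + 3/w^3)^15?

110565

General term: C(15,j)·(w^3)^j·(3/w^3)^(15-j), with w-exponent 3j − 3(15−j) = 6j − 45.
Set 6j − 45 = 21: j = 11.
C(15,11) = 1365; 1^11 = 1; 3^4 = 81.
Coefficient = 1365 · 1 · 81 = 110565.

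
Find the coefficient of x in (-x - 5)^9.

The general term is C(9,j)·(-x)^j·(-5)^(9-j); the x^1 term has j = 1.
C(9,1) = 9.
Coefficient = C(9,1) · (-1)^1 · (-5)^8 = 9 · (-1) · 390625 = -3515625.

-3515625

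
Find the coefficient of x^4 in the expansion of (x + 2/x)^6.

12

General term: C(6,j)·(x)^j·(2/x)^(6-j), with x-exponent 1j − 1(6−j) = 2j − 6.
Set 2j − 6 = 4: j = 5.
C(6,5) = 6; 1^5 = 1; 2^1 = 2.
Coefficient = 6 · 1 · 2 = 12.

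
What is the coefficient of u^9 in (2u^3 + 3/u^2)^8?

48384

General term: C(8,j)·(2u^3)^j·(3/u^2)^(8-j), with u-exponent 3j − 2(8−j) = 5j − 16.
Set 5j − 16 = 9: j = 5.
C(8,5) = 56; 2^5 = 32; 3^3 = 27.
Coefficient = 56 · 32 · 27 = 48384.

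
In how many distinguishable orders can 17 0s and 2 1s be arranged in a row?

171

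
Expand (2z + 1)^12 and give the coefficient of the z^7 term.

101376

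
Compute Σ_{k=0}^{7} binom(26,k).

1 + 26 + 325 + 2600 + 14950 + 65780 + 230230 + 657800 = 971712.

971712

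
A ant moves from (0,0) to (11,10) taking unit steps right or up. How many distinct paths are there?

352716

Each path is a sequence of 21 steps with 11 rights: C(21,11) = 352716.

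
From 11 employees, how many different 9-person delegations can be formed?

55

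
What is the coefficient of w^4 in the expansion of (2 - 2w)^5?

160

The general term is C(5,j)·(2)^j·(-2w)^(5-j); the w^4 term has j = 1.
C(5,1) = 5.
Coefficient = C(5,1) · 2^1 · (-2)^4 = 5 · 2 · 16 = 160.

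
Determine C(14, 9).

2002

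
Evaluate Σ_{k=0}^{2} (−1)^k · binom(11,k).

45

The partial alternating sum Σ_{k=0}^{2} (−1)^k C(11,k) = (−1)^2 C(10,2) = 45.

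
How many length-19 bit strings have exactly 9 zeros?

92378

Choose the 9 positions: C(19,9) = 92378.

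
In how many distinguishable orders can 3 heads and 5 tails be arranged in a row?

Choose positions for the heads: C(8,3) = 56.

56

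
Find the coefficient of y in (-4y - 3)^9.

The general term is C(9,j)·(-4y)^j·(-3)^(9-j); the y^1 term has j = 1.
C(9,1) = 9.
Coefficient = C(9,1) · (-4)^1 · (-3)^8 = 9 · (-4) · 6561 = -236196.

-236196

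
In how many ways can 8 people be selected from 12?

This is C(12,8) = 495.

495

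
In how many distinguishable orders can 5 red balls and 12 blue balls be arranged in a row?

6188

Choose positions for the red balls: C(17,5) = 6188.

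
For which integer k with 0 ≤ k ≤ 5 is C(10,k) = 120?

3

C(10,k) increases on 0 ≤ k ≤ 5. C(10,2) = 45 and C(10,3) = 120, so k = 3.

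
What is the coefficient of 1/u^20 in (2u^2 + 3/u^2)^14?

193444524

General term: C(14,j)·(2u^2)^j·(3/u^2)^(14-j), with u-exponent 2j − 2(14−j) = 4j − 28.
Set 4j − 28 = -20: j = 2.
C(14,2) = 91; 2^2 = 4; 3^12 = 531441.
Coefficient = 91 · 4 · 531441 = 193444524.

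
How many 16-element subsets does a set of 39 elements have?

37711260990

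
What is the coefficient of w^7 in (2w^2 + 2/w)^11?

General term: C(11,j)·(2w^2)^j·(2/w)^(11-j), with w-exponent 2j − 1(11−j) = 3j − 11.
Set 3j − 11 = 7: j = 6.
C(11,6) = 462; 2^6 = 64; 2^5 = 32.
Coefficient = 462 · 64 · 32 = 946176.

946176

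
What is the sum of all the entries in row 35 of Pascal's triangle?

34359738368

The entries of row 35 sum to 2^35 = 34359738368.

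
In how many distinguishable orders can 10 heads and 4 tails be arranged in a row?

1001

Choose positions for the heads: C(14,10) = 1001.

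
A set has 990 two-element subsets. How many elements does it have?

n(n−1)/2 = 990 ⇒ n(n−1) = 1980. Since 45·44 = 1980, n = 45.

45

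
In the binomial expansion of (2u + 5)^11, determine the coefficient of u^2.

The general term is C(11,j)·(2u)^j·(5)^(11-j); the u^2 term has j = 2.
C(11,2) = 55.
Coefficient = C(11,2) · 2^2 · 5^9 = 55 · 4 · 1953125 = 429687500.

429687500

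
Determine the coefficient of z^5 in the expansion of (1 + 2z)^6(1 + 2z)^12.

(1 + 2z)^6(1 + 2z)^12 = (1 + 2z)^18, so the coefficient of z^5 is C(18,5)·2^5 = 8568·32 = 274176.

274176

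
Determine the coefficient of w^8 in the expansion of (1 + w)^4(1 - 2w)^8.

864

Coefficient of w^8 = Σ_{j} C(4,j)·1^j·C(8,8-j)·(-2)^(8-j) for j from 0 to 4.
= 256 + (-4096) + 10752 + (-7168) + 1120 = 864.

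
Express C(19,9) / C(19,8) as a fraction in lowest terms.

C(n,k+1)/C(n,k) = (n−k)/(k+1) = (19−8)/(8+1) = 11/9.

11/9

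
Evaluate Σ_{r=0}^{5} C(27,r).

101584

1 + 27 + 351 + 2925 + 17550 + 80730 = 101584.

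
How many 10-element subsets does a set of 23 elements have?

1144066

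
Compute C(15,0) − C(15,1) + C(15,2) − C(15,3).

-364

The partial alternating sum Σ_{k=0}^{3} (−1)^k C(15,k) = (−1)^3 C(14,3) = -364.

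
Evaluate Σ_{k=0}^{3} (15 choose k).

576

1 + 15 + 105 + 455 = 576.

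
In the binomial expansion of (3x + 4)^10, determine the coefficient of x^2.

26542080

The general term is C(10,j)·(3x)^j·(4)^(10-j); the x^2 term has j = 2.
C(10,2) = 45.
Coefficient = C(10,2) · 3^2 · 4^8 = 45 · 9 · 65536 = 26542080.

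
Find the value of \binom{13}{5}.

1287

C(13,5) = (13·12·11·10·9) / 5! = 154440 / 120 = 1287.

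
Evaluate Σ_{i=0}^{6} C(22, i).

110056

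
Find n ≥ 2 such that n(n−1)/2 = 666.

37

n(n−1)/2 = 666 ⇒ n(n−1) = 1332. Since 37·36 = 1332, n = 37.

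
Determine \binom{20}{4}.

C(20,4) = (20·19·18·17) / 4! = 116280 / 24 = 4845.

4845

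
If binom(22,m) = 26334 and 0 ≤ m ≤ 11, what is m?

5

C(22,m) increases on 0 ≤ m ≤ 11. C(22,4) = 7315 and C(22,5) = 26334, so m = 5.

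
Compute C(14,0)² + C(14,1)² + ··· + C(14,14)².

40116600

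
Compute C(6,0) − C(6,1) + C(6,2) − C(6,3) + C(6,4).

5

The partial alternating sum Σ_{k=0}^{4} (−1)^k C(6,k) = (−1)^4 C(5,4) = 5.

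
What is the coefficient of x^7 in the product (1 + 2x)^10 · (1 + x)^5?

Coefficient of x^7 = Σ_{j} C(10,j)·2^j·C(5,7-j)·1^(7-j) for j from 2 to 7.
= 180 + 4800 + 33600 + 80640 + 67200 + 15360 = 201780.

201780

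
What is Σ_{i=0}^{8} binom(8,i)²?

12870

By Vandermonde's identity, Σ C(8,i)² = C(16,8) = 12870.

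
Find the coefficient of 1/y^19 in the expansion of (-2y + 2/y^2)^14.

-5963776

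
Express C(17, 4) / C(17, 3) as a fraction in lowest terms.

C(n,k+1)/C(n,k) = (n−k)/(k+1) = (17−3)/(3+1) = 14/4 = 7/2.

7/2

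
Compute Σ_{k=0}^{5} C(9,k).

1 + 9 + 36 + 84 + 126 + 126 = 382.

382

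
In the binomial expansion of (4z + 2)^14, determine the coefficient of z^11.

12213813248

The general term is C(14,j)·(4z)^j·(2)^(14-j); the z^11 term has j = 11.
C(14,11) = 364.
Coefficient = C(14,11) · 4^11 · 2^3 = 364 · 4194304 · 8 = 12213813248.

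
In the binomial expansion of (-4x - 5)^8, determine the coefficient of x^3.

The general term is C(8,j)·(-4x)^j·(-5)^(8-j); the x^3 term has j = 3.
C(8,3) = 56.
Coefficient = C(8,3) · (-4)^3 · (-5)^5 = 56 · (-64) · (-3125) = 11200000.

11200000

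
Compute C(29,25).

C(29,25) = C(29,4) by symmetry.
C(29,4) = (29·28·27·26) / 4! = 570024 / 24 = 23751.

23751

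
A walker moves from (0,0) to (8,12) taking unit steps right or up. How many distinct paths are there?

Each path is a sequence of 20 steps with 8 rights: C(20,8) = 125970.

125970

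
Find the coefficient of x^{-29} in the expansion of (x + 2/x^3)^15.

2795520

General term: C(15,j)·(x)^j·(2/x^3)^(15-j), with x-exponent 1j − 3(15−j) = 4j − 45.
Set 4j − 45 = -29: j = 4.
C(15,4) = 1365; 1^4 = 1; 2^11 = 2048.
Coefficient = 1365 · 1 · 2048 = 2795520.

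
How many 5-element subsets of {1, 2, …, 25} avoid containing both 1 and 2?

All 5-subsets: C(25,5) = 53130. Those containing both fixed elements: C(23,3) = 1771.
53130 − 1771 = 51359.

51359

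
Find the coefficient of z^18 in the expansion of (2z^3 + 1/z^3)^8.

General term: C(8,j)·(2z^3)^j·(1/z^3)^(8-j), with z-exponent 3j − 3(8−j) = 6j − 24.
Set 6j − 24 = 18: j = 7.
C(8,7) = 8; 2^7 = 128; 1^1 = 1.
Coefficient = 8 · 128 · 1 = 1024.

1024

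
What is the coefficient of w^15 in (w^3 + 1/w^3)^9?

General term: C(9,j)·(w^3)^j·(1/w^3)^(9-j), with w-exponent 3j − 3(9−j) = 6j − 27.
Set 6j − 27 = 15: j = 7.
C(9,7) = 36; 1^7 = 1; 1^2 = 1.
Coefficient = 36 · 1 · 1 = 36.

36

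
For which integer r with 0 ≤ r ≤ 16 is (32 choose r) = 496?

C(32,r) increases on 0 ≤ r ≤ 16. C(32,1) = 32 and C(32,2) = 496, so r = 2.

2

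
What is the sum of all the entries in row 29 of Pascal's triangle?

536870912

The entries of row 29 sum to 2^29 = 536870912.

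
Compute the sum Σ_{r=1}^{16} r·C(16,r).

524288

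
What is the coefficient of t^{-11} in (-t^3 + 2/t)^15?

-245760

General term: C(15,j)·(-t^3)^j·(2/t)^(15-j), with t-exponent 3j − 1(15−j) = 4j − 15.
Set 4j − 15 = -11: j = 1.
C(15,1) = 15; (-1)^1 = -1; 2^14 = 16384.
Coefficient = 15 · (-1) · 16384 = -245760.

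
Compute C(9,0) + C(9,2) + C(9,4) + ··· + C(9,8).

Half of (1+1)^9 + (1−1)^9 gives the even-index sum: 2^8 = 256.

256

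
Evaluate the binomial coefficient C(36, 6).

1947792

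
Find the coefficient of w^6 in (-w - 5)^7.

-35

The general term is C(7,j)·(-w)^j·(-5)^(7-j); the w^6 term has j = 6.
C(7,6) = 7.
Coefficient = C(7,6) · (-5)^1 = 7 · (-5) = -35.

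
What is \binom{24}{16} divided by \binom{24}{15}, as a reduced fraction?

9/16

C(n,k+1)/C(n,k) = (n−k)/(k+1) = (24−15)/(15+1) = 9/16.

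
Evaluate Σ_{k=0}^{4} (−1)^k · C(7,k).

The partial alternating sum Σ_{k=0}^{4} (−1)^k C(7,k) = (−1)^4 C(6,4) = 15.

15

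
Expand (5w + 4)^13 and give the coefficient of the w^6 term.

439296000000

The general term is C(13,j)·(5w)^j·(4)^(13-j); the w^6 term has j = 6.
C(13,6) = 1716.
Coefficient = C(13,6) · 5^6 · 4^7 = 1716 · 15625 · 16384 = 439296000000.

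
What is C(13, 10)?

C(13,10) = C(13,3) by symmetry.
C(13,3) = (13·12·11) / 3! = 1716 / 6 = 286.

286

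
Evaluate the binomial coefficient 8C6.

28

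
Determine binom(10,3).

C(10,3) = (10·9·8) / 3! = 720 / 6 = 120.

120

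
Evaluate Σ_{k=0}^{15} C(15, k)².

155117520

Σ C(15,k)² is the coefficient of x^15 in (1+x)^15(1+x)^15 = (1+x)^30, i.e. C(30,15) = 155117520.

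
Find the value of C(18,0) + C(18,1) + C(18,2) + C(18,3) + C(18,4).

1 + 18 + 153 + 816 + 3060 = 4048.

4048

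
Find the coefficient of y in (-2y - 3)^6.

2916

The general term is C(6,j)·(-2y)^j·(-3)^(6-j); the y^1 term has j = 1.
C(6,1) = 6.
Coefficient = C(6,1) · (-2)^1 · (-3)^5 = 6 · (-2) · (-243) = 2916.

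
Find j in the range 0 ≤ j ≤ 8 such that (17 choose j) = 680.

C(17,j) increases on 0 ≤ j ≤ 8. C(17,2) = 136 and C(17,3) = 680, so j = 3.

3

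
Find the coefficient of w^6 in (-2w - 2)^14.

49201152

The general term is C(14,j)·(-2w)^j·(-2)^(14-j); the w^6 term has j = 6.
C(14,6) = 3003.
Coefficient = C(14,6) · (-2)^6 · (-2)^8 = 3003 · 64 · 256 = 49201152.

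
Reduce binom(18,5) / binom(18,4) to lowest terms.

C(n,k+1)/C(n,k) = (n−k)/(k+1) = (18−4)/(4+1) = 14/5.

14/5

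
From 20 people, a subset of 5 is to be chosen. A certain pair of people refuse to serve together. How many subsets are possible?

All 5-subsets: C(20,5) = 15504. Those containing both fixed elements: C(18,3) = 816.
15504 − 816 = 14688.

14688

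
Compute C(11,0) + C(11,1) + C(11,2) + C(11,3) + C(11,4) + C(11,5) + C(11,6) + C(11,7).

1816

1 + 11 + 55 + 165 + 330 + 462 + 462 + 330 = 1816.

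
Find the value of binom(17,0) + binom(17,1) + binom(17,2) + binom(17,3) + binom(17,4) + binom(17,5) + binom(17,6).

21778

1 + 17 + 136 + 680 + 2380 + 6188 + 12376 = 21778.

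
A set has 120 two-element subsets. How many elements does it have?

16

n(n−1)/2 = 120 ⇒ n(n−1) = 240. Since 16·15 = 240, n = 16.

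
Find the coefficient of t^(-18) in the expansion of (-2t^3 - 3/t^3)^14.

945728784

General term: C(14,j)·(-2t^3)^j·(-3/t^3)^(14-j), with t-exponent 3j − 3(14−j) = 6j − 42.
Set 6j − 42 = -18: j = 4.
C(14,4) = 1001; (-2)^4 = 16; (-3)^10 = 59049.
Coefficient = 1001 · 16 · 59049 = 945728784.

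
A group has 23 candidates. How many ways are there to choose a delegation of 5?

This is C(23,5) = 33649.

33649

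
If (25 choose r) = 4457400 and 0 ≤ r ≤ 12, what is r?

11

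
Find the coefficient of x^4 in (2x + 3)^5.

240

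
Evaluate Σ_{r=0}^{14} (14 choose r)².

By Vandermonde's identity, Σ C(14,r)² = C(28,14) = 40116600.

40116600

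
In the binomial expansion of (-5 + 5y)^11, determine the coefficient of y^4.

-16113281250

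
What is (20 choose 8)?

125970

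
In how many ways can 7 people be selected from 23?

245157

This is C(23,7) = 245157.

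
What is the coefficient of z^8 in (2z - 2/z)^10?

-10240

General term: C(10,j)·(2z)^j·(-2/z)^(10-j), with z-exponent 1j − 1(10−j) = 2j − 10.
Set 2j − 10 = 8: j = 9.
C(10,9) = 10; 2^9 = 512; (-2)^1 = -2.
Coefficient = 10 · 512 · (-2) = -10240.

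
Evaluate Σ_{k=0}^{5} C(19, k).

1 + 19 + 171 + 969 + 3876 + 11628 = 16664.

16664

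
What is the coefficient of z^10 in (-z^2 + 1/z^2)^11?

General term: C(11,j)·(-z^2)^j·(1/z^2)^(11-j), with z-exponent 2j − 2(11−j) = 4j − 22.
Set 4j − 22 = 10: j = 8.
C(11,8) = 165; (-1)^8 = 1; 1^3 = 1.
Coefficient = 165 · 1 · 1 = 165.

165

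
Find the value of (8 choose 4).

70

C(8,4) = (8·7·6·5) / 4! = 1680 / 24 = 70.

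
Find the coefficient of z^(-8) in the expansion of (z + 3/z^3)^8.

General term: C(8,j)·(z)^j·(3/z^3)^(8-j), with z-exponent 1j − 3(8−j) = 4j − 24.
Set 4j − 24 = -8: j = 4.
C(8,4) = 70; 1^4 = 1; 3^4 = 81.
Coefficient = 70 · 1 · 81 = 5670.

5670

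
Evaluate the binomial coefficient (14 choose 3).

364

C(14,3) = (14·13·12) / 3! = 2184 / 6 = 364.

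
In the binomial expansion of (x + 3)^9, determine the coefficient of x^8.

27

The general term is C(9,j)·(x)^j·(3)^(9-j); the x^8 term has j = 8.
C(9,8) = 9.
Coefficient = C(9,8) · 3^1 = 9 · 3 = 27.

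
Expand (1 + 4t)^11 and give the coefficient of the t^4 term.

The general term is C(11,j)·(1)^j·(4t)^(11-j); the t^4 term has j = 7.
C(11,7) = 330.
Coefficient = C(11,7) · 4^4 = 330 · 256 = 84480.

84480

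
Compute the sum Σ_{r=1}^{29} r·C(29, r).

Differentiating (1+x)^29 and setting x=1: Σ r·C(29,r) = 29·2^28 = 7784628224.

7784628224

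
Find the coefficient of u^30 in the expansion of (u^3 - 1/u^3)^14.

91

General term: C(14,j)·(u^3)^j·(-1/u^3)^(14-j), with u-exponent 3j − 3(14−j) = 6j − 42.
Set 6j − 42 = 30: j = 12.
C(14,12) = 91; 1^12 = 1; (-1)^2 = 1.
Coefficient = 91 · 1 · 1 = 91.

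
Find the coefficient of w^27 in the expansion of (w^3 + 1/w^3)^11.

11

General term: C(11,j)·(w^3)^j·(1/w^3)^(11-j), with w-exponent 3j − 3(11−j) = 6j − 33.
Set 6j − 33 = 27: j = 10.
C(11,10) = 11; 1^10 = 1; 1^1 = 1.
Coefficient = 11 · 1 · 1 = 11.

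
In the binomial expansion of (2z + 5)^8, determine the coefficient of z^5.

The general term is C(8,j)·(2z)^j·(5)^(8-j); the z^5 term has j = 5.
C(8,5) = 56.
Coefficient = C(8,5) · 2^5 · 5^3 = 56 · 32 · 125 = 224000.

224000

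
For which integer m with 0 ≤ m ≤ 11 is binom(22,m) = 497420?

C(22,m) increases on 0 ≤ m ≤ 11. C(22,8) = 319770 and C(22,9) = 497420, so m = 9.

9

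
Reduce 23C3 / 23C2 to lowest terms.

C(n,k+1)/C(n,k) = (n−k)/(k+1) = (23−2)/(2+1) = 21/3 = 7.

7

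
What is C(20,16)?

4845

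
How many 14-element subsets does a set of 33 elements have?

C(33,14) = (33·32·31·30·29·28·27·26·25·24·23·22·21·20) / 14! = 71382386874839040000 / 87178291200 = 818809200.

818809200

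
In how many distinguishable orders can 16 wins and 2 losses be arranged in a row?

Choose positions for the wins: C(18,16) = 153.

153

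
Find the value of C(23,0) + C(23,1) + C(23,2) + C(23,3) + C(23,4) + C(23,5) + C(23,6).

1 + 23 + 253 + 1771 + 8855 + 33649 + 100947 = 145499.

145499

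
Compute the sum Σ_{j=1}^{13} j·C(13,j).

Since j·C(13,j) = 13·C(12,j−1), the sum is 13·2^12 = 13·4096 = 53248.

53248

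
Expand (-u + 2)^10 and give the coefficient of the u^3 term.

-15360

The general term is C(10,j)·(-u)^j·(2)^(10-j); the u^3 term has j = 3.
C(10,3) = 120.
Coefficient = C(10,3) · (-1)^3 · 2^7 = 120 · (-1) · 128 = -15360.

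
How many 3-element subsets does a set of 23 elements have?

1771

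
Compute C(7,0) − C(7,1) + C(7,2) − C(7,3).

The partial alternating sum Σ_{k=0}^{3} (−1)^k C(7,k) = (−1)^3 C(6,3) = -20.

-20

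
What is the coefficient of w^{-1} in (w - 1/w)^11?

462

General term: C(11,j)·(w)^j·(-1/w)^(11-j), with w-exponent 1j − 1(11−j) = 2j − 11.
Set 2j − 11 = -1: j = 5.
C(11,5) = 462; 1^5 = 1; (-1)^6 = 1.
Coefficient = 462 · 1 · 1 = 462.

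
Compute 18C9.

48620

C(18,9) = (18·17·16·15·14·13·12·11·10) / 9! = 17643225600 / 362880 = 48620.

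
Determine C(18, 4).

3060

C(18,4) = (18·17·16·15) / 4! = 73440 / 24 = 3060.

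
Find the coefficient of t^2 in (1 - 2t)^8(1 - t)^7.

245

Coefficient of t^2 = Σ_{j} C(8,j)·(-2)^j·C(7,2-j)·(-1)^(2-j) for j from 0 to 2.
= 21 + 112 + 112 = 245.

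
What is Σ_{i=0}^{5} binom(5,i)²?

252

By Vandermonde's identity, Σ C(5,i)² = C(10,5) = 252.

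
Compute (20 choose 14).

C(20,14) = C(20,6) by symmetry.
C(20,6) = (20·19·18·17·16·15) / 6! = 27907200 / 720 = 38760.

38760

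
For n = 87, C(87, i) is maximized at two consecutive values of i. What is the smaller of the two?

For odd n = 87, C(87,i) peaks at i = (n−1)/2 and (n+1)/2; the smaller is 43.

43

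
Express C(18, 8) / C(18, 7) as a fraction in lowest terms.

11/8

C(n,k+1)/C(n,k) = (n−k)/(k+1) = (18−7)/(7+1) = 11/8.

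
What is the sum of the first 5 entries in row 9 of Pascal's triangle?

1 + 9 + 36 + 84 + 126 = 256.

256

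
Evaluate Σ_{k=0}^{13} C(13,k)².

10400600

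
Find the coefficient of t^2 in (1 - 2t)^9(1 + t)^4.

78

Coefficient of t^2 = Σ_{j} C(9,j)·(-2)^j·C(4,2-j)·1^(2-j) for j from 0 to 2.
= 6 + (-72) + 144 = 78.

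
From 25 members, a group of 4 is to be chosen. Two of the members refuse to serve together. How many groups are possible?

12397

All 4-subsets: C(25,4) = 12650. Those containing both fixed elements: C(23,2) = 253.
12650 − 253 = 12397.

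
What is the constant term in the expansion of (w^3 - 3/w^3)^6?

General term: C(6,j)·(w^3)^j·(-3/w^3)^(6-j), with w-exponent 3j − 3(6−j) = 6j − 18.
Set 6j − 18 = 0: j = 3.
C(6,3) = 20; 1^3 = 1; (-3)^3 = -27.
Coefficient = 20 · 1 · (-27) = -540.

-540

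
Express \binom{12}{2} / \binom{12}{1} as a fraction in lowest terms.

C(n,k+1)/C(n,k) = (n−k)/(k+1) = (12−1)/(1+1) = 11/2.

11/2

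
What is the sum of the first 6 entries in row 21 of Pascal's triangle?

27896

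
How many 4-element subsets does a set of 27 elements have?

17550

C(27,4) = (27·26·25·24) / 4! = 421200 / 24 = 17550.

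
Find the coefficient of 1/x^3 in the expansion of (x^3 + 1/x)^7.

7

General term: C(7,j)·(x^3)^j·(1/x)^(7-j), with x-exponent 3j − 1(7−j) = 4j − 7.
Set 4j − 7 = -3: j = 1.
C(7,1) = 7; 1^1 = 1; 1^6 = 1.
Coefficient = 7 · 1 · 1 = 7.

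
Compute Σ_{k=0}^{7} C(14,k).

9908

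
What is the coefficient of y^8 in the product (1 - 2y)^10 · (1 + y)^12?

Coefficient of y^8 = Σ_{j} C(10,j)·(-2)^j·C(12,8-j)·1^(8-j) for j from 0 to 8.
= 495 + (-15840) + 166320 + (-760320) + 1663200 + (-1774080) + 887040 + (-184320) + 11520 = -5985.

-5985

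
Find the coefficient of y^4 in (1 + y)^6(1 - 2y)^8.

Coefficient of y^4 = Σ_{j} C(6,j)·1^j·C(8,4-j)·(-2)^(4-j) for j from 0 to 4.
= 1120 + (-2688) + 1680 + (-320) + 15 = -193.

-193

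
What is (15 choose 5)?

3003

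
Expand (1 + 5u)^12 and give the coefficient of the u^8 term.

193359375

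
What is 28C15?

37442160

C(28,15) = C(28,13) by symmetry.
C(28,13) = (28·27·26·25·24·23·22·21·20·19·18·17·16) / 13! = 233153109116928000 / 6227020800 = 37442160.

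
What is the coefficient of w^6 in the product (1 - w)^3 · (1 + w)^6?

Coefficient of w^6 = Σ_{j} C(3,j)·(-1)^j·C(6,6-j)·1^(6-j) for j from 0 to 3.
= 1 + (-18) + 45 + (-20) = 8.

8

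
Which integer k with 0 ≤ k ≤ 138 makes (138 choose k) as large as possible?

C(138,k) is maximized at k = 138/2 = 69.

69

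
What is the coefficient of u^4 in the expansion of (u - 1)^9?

-126

The general term is C(9,j)·(u)^j·(-1)^(9-j); the u^4 term has j = 4.
C(9,4) = 126.
Coefficient = C(9,4) · (-1)^5 = 126 · (-1) = -126.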